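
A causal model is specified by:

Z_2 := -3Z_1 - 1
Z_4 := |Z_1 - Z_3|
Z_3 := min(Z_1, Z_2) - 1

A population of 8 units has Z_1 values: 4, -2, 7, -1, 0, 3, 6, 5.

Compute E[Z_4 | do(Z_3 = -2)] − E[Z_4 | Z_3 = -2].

3.25

do(Z_3=-2) breaks Z_3's dependence on Z_1. With Z_3=-2 fixed, Z_4 across the units is 6, 0, 9, 1, 2, 5, 8, 7, mean 4.75.
Conditioning on Z_3=-2 selects the 2 unit(s) with Z_1 ∈ {-1, 0}. Their Z_4 values: 1, 2. Mean = 1.5.
Difference = 4.75 − 1.5 = 3.25.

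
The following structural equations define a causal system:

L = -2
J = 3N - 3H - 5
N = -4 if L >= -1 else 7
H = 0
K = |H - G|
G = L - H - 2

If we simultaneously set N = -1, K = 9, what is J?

-8

Setting N = -1, K = 9 by intervention discards those variables' equations.
J = 3N - 3H - 5  [with N=-1, H=0]  = -8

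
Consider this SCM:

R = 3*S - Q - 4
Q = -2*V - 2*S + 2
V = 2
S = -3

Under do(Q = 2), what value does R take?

-15

The intervention breaks the incoming arrows to Q: Q = -2*V - 2*S + 2 no longer applies, and Q = 2.
R = 3*S - Q - 4  [with S=-3, Q=2]  = -15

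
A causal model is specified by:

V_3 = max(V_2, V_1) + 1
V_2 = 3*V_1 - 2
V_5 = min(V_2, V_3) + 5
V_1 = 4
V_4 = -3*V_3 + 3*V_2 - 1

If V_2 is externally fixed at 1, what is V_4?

-13

Under do(V_2=1), the mechanism V_2 = 3*V_1 - 2 is discarded; V_2 is fixed at 1.
V_3 = max(V_2, V_1) + 1  [with V_2=1, V_1=4]  = 5
V_4 = -3*V_3 + 3*V_2 - 1  [with V_3=5, V_2=1]  = -13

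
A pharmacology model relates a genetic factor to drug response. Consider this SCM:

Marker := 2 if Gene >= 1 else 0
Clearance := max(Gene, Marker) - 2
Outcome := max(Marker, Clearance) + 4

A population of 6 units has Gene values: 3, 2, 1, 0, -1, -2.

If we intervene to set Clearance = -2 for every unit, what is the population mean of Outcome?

5

The intervention sets Clearance=-2 in all 6 units regardless of Gene. Recomputing Outcome per unit gives 6, 6, 6, 4, 4, 4; average 5.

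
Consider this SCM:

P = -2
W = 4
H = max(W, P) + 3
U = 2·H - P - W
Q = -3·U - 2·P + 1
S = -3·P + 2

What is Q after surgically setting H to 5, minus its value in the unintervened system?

do(H=5) replaces the equation H = max(W, P) + 3 with the constant H = 5.
U = 2·H - P - W  [with H=5, P=-2, W=4]  = 8
Q = -3·U - 2·P + 1  [with U=8, P=-2]  = -19
Without intervention: H = max(W, P) + 3  [with W=4, P=-2]  = 7; U = 2·H - P - W  [with H=7, P=-2, W=4]  = 12; Q = -3·U - 2·P + 1  [with U=12, P=-2]  = -31.
Change = -19 − (-31) = 12.

12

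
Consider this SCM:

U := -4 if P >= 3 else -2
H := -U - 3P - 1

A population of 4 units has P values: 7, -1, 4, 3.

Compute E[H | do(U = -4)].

The intervention sets U=-4 in all 4 units regardless of P. Recomputing H per unit gives -18, 6, -9, -6; average -6.75.

-6.75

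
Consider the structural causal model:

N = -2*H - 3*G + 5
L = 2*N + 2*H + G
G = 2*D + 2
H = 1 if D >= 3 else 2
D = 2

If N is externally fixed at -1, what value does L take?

8

Intervening sets N = -1 and removes its equation (N = -2*H - 3*G + 5).
G = 2*D + 2  [with D=2]  = 6
H = 1 if D >= 3 else 2  [with D=2]  = 2
L = 2*N + 2*H + G  [with N=-1, H=2, G=6]  = 8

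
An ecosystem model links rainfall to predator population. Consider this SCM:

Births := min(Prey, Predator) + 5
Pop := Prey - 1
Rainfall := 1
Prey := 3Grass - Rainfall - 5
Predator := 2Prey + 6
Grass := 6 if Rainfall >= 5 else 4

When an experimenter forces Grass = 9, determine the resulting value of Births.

do(Grass=9) replaces the equation Grass := 6 if Rainfall >= 5 else 4 with the constant Grass = 9.
Prey = 3Grass - Rainfall - 5  [with Grass=9, Rainfall=1]  = 21
Predator = 2Prey + 6  [with Prey=21]  = 48
Births = min(Prey, Predator) + 5  [with Prey=21, Predator=48]  = 26

26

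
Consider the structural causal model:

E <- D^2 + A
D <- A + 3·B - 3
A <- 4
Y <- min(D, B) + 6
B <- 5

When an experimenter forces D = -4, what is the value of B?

5

Under do(D=-4), the mechanism D <- A + 3·B - 3 is discarded; D is fixed at -4.
B is not downstream of the intervention, so its value is determined by the original equations.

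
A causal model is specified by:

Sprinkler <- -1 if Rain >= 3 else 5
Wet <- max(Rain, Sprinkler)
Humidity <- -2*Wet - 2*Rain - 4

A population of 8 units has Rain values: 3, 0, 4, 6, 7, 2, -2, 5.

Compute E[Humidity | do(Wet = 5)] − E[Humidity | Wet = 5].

The intervention sets Wet=5 in all 8 units regardless of Rain. Recomputing Humidity per unit gives -20, -14, -22, -26, -28, -18, -10, -24; average -20.25.
Conditioning on Wet=5 selects the 4 unit(s) with Rain ∈ {0, 2, -2, 5}. Their Humidity values: -14, -18, -10, -24. Mean = -16.5.
Difference = -20.25 − (-16.5) = -3.75.

-3.75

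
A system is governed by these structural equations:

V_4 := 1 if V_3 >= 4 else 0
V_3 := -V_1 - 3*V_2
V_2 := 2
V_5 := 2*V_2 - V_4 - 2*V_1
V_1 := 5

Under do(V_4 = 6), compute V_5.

Intervening sets V_4 = 6 and removes its equation (V_4 := 1 if V_3 >= 4 else 0).
V_5 = 2*V_2 - V_4 - 2*V_1  [with V_2=2, V_4=6, V_1=5]  = -12

-12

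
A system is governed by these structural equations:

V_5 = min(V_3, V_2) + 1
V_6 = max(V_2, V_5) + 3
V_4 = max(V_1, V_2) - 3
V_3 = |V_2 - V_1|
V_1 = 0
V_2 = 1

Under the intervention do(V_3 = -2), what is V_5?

-1

do(V_3=-2) replaces the equation V_3 = |V_2 - V_1| with the constant V_3 = -2.
V_5 = min(V_3, V_2) + 1  [with V_3=-2, V_2=1]  = -1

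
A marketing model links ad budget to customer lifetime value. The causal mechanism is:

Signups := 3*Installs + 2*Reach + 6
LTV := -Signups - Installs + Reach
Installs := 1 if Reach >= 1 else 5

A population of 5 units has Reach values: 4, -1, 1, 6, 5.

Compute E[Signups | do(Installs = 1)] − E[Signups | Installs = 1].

do(Installs=1) breaks Installs's dependence on Reach. With Installs=1 fixed, Signups across the units is 17, 7, 11, 21, 19, mean 15.
Observing Installs=1 restricts to units where Installs's equation naturally yields 1: Reach ∈ {4, 1, 6, 5}. In that subpopulation Signups = 17, 11, 21, 19, mean 17.
Difference = 15 − 17 = -2.

-2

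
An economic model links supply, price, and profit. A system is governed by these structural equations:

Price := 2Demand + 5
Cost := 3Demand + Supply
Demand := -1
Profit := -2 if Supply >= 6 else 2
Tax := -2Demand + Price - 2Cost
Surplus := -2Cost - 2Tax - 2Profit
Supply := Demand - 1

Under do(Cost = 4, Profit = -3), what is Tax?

-3

Setting Cost = 4, Profit = -3 by intervention discards those variables' equations.
Price = 2Demand + 5  [with Demand=-1]  = 3
Tax = -2Demand + Price - 2Cost  [with Demand=-1, Price=3, Cost=4]  = -3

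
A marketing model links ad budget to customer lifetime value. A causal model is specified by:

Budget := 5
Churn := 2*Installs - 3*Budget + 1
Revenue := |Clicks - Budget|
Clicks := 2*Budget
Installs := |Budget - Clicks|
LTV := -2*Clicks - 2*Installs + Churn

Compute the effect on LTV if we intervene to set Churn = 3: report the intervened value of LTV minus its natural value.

Under do(Churn=3), the mechanism Churn := 2*Installs - 3*Budget + 1 is discarded; Churn is fixed at 3.
Clicks = 2*Budget  [with Budget=5]  = 10
Installs = |Budget - Clicks|  [with Budget=5, Clicks=10]  = 5
LTV = -2*Clicks - 2*Installs + Churn  [with Clicks=10, Installs=5, Churn=3]  = -27
Without intervention: Clicks = 2*Budget  [with Budget=5]  = 10; Installs = |Budget - Clicks|  [with Budget=5, Clicks=10]  = 5; Churn = 2*Installs - 3*Budget + 1  [with Installs=5, Budget=5]  = -4; LTV = -2*Clicks - 2*Installs + Churn  [with Clicks=10, Installs=5, Churn=-4]  = -34.
Change = -27 − (-34) = 7.

7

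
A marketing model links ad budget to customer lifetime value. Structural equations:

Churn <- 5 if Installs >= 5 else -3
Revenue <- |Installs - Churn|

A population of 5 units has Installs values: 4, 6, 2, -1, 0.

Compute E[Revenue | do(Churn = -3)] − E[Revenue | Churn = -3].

0.95

do(Churn=-3) breaks Churn's dependence on Installs. With Churn=-3 fixed, Revenue across the units is 7, 9, 5, 2, 3, mean 5.2.
E[Revenue|Churn=-3] averages over only the 4 units with Churn=-3 (Installs = 4, 2, -1, 0): Revenue = 7, 5, 2, 3, mean 4.25.
Difference = 5.2 − 4.25 = 0.95.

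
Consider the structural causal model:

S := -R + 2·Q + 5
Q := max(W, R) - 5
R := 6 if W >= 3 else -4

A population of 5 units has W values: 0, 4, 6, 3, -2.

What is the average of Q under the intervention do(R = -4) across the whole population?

-2.8

do(R=-4) breaks R's dependence on W. With R=-4 fixed, Q across the units is -5, -1, 1, -2, -7, mean -2.8.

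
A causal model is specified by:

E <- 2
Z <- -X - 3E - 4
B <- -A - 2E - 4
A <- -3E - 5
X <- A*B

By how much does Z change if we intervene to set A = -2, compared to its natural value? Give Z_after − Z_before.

-45

do(A=-2) replaces the equation A <- -3E - 5 with the constant A = -2.
B = -A - 2E - 4  [with A=-2, E=2]  = -6
X = A*B  [with A=-2, B=-6]  = 12
Z = -X - 3E - 4  [with X=12, E=2]  = -22
Without intervention: A = -3E - 5  [with E=2]  = -11; B = -A - 2E - 4  [with A=-11, E=2]  = 3; X = A*B  [with A=-11, B=3]  = -33; Z = -X - 3E - 4  [with X=-33, E=2]  = 23.
Change = -22 − 23 = -45.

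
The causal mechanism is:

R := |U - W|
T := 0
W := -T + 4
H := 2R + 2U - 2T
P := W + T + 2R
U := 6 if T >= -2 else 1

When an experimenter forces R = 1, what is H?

14

Intervening sets R = 1 and removes its equation (R := |U - W|).
U = 6 if T >= -2 else 1  [with T=0]  = 6
H = 2R + 2U - 2T  [with R=1, U=6, T=0]  = 14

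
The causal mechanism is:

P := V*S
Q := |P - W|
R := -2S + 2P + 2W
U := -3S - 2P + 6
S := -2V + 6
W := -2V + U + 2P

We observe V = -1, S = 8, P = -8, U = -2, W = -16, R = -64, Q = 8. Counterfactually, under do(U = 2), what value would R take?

Under do(U=2), the mechanism U := -3S - 2P + 6 is discarded; U is fixed at 2.
S = -2V + 6  [with V=-1]  = 8
P = V*S  [with V=-1, S=8]  = -8
W = -2V + U + 2P  [with V=-1, U=2, P=-8]  = -12
R = -2S + 2P + 2W  [with S=8, P=-8, W=-12]  = -56

-56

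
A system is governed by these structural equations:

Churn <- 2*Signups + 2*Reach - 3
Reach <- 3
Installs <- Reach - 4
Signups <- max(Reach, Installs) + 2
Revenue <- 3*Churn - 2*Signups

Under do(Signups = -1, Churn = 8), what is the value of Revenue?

Setting Signups = -1, Churn = 8 by intervention discards those variables' equations.
Revenue = 3*Churn - 2*Signups  [with Churn=8, Signups=-1]  = 26

26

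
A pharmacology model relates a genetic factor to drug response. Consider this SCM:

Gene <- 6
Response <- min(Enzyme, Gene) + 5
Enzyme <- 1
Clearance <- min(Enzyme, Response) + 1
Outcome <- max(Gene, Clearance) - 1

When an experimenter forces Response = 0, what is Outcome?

do(Response=0) replaces the equation Response <- min(Enzyme, Gene) + 5 with the constant Response = 0.
Clearance = min(Enzyme, Response) + 1  [with Enzyme=1, Response=0]  = 1
Outcome = max(Gene, Clearance) - 1  [with Gene=6, Clearance=1]  = 5

5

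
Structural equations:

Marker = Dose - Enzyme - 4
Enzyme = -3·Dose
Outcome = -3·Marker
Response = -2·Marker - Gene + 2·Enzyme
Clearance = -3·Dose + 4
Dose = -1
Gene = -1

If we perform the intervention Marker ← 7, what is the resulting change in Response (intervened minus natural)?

Intervening sets Marker = 7 and removes its equation (Marker = Dose - Enzyme - 4).
Enzyme = -3·Dose  [with Dose=-1]  = 3
Response = -2·Marker - Gene + 2·Enzyme  [with Marker=7, Gene=-1, Enzyme=3]  = -7
Without intervention: Enzyme = -3·Dose  [with Dose=-1]  = 3; Marker = Dose - Enzyme - 4  [with Dose=-1, Enzyme=3]  = -8; Response = -2·Marker - Gene + 2·Enzyme  [with Marker=-8, Gene=-1, Enzyme=3]  = 23.
Change = -7 − 23 = -30.

-30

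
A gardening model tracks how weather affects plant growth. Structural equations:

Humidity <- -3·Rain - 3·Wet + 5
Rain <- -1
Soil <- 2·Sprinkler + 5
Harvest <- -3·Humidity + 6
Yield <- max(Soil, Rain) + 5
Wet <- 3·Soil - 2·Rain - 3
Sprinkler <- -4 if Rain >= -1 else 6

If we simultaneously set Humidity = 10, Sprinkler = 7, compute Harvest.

Setting Humidity = 10, Sprinkler = 7 by intervention discards those variables' equations.
Harvest = -3·Humidity + 6  [with Humidity=10]  = -24

-24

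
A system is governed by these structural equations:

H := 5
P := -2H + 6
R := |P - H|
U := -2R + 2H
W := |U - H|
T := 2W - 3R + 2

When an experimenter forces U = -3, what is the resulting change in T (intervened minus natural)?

Under do(U=-3), the mechanism U := -2R + 2H is discarded; U is fixed at -3.
P = -2H + 6  [with H=5]  = -4
R = |P - H|  [with P=-4, H=5]  = 9
W = |U - H|  [with U=-3, H=5]  = 8
T = 2W - 3R + 2  [with W=8, R=9]  = -9
Without intervention: P = -2H + 6  [with H=5]  = -4; R = |P - H|  [with P=-4, H=5]  = 9; U = -2R + 2H  [with R=9, H=5]  = -8; W = |U - H|  [with U=-8, H=5]  = 13; T = 2W - 3R + 2  [with W=13, R=9]  = 1.
Change = -9 − 1 = -10.

-10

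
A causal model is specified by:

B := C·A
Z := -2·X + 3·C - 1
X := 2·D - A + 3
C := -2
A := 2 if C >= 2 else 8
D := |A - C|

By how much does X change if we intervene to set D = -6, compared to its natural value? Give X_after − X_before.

The intervention breaks the incoming arrows to D: D := |A - C| no longer applies, and D = -6.
A = 2 if C >= 2 else 8  [with C=-2]  = 8
X = 2·D - A + 3  [with D=-6, A=8]  = -17
Without intervention: A = 2 if C >= 2 else 8  [with C=-2]  = 8; D = |A - C|  [with A=8, C=-2]  = 10; X = 2·D - A + 3  [with D=10, A=8]  = 15.
Change = -17 − 15 = -32.

-32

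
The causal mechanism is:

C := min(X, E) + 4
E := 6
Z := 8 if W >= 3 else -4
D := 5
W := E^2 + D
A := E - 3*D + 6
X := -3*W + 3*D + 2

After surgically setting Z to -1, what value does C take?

-102

Intervening sets Z = -1 and removes its equation (Z := 8 if W >= 3 else -4).
Since C is not a descendant of the intervened variable, it is unaffected.
W = E^2 + D  [with E=6, D=5]  = 41
X = -3*W + 3*D + 2  [with W=41, D=5]  = -106
C = min(X, E) + 4  [with X=-106, E=6]  = -102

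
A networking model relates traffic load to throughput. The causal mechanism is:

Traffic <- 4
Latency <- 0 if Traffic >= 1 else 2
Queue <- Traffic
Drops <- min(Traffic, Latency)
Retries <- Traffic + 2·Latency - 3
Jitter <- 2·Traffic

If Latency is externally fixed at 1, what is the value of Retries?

do(Latency=1) replaces the equation Latency <- 0 if Traffic >= 1 else 2 with the constant Latency = 1.
Retries = Traffic + 2·Latency - 3  [with Traffic=4, Latency=1]  = 3

3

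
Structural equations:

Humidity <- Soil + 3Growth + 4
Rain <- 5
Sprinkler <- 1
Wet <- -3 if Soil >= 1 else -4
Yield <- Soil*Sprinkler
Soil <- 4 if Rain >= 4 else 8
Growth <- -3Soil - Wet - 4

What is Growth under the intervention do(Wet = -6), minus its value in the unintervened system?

3

Intervening sets Wet = -6 and removes its equation (Wet <- -3 if Soil >= 1 else -4).
Soil = 4 if Rain >= 4 else 8  [with Rain=5]  = 4
Growth = -3Soil - Wet - 4  [with Soil=4, Wet=-6]  = -10
Without intervention: Soil = 4 if Rain >= 4 else 8  [with Rain=5]  = 4; Wet = -3 if Soil >= 1 else -4  [with Soil=4]  = -3; Growth = -3Soil - Wet - 4  [with Soil=4, Wet=-3]  = -13.
Change = -10 − (-13) = 3.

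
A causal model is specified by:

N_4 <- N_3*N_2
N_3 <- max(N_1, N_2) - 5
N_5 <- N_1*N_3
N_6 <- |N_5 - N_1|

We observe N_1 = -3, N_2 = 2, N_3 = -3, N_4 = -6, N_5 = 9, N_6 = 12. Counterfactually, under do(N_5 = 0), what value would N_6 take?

The intervention breaks the incoming arrows to N_5: N_5 <- N_1*N_3 no longer applies, and N_5 = 0.
N_6 = |N_5 - N_1|  [with N_5=0, N_1=-3]  = 3

3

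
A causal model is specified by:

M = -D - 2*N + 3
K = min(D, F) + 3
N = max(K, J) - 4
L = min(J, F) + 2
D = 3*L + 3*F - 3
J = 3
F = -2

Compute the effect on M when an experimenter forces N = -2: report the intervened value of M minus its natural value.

2

Intervening sets N = -2 and removes its equation (N = max(K, J) - 4).
L = min(J, F) + 2  [with J=3, F=-2]  = 0
D = 3*L + 3*F - 3  [with L=0, F=-2]  = -9
M = -D - 2*N + 3  [with D=-9, N=-2]  = 16
Without intervention: L = min(J, F) + 2  [with J=3, F=-2]  = 0; D = 3*L + 3*F - 3  [with L=0, F=-2]  = -9; K = min(D, F) + 3  [with D=-9, F=-2]  = -6; N = max(K, J) - 4  [with K=-6, J=3]  = -1; M = -D - 2*N + 3  [with D=-9, N=-1]  = 14.
Change = 16 − 14 = 2.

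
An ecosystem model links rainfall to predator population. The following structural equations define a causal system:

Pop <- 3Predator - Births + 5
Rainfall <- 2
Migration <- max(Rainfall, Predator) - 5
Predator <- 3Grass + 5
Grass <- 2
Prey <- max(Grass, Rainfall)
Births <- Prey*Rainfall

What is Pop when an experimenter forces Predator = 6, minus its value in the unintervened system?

-15

The intervention breaks the incoming arrows to Predator: Predator <- 3Grass + 5 no longer applies, and Predator = 6.
Prey = max(Grass, Rainfall)  [with Grass=2, Rainfall=2]  = 2
Births = Prey*Rainfall  [with Prey=2, Rainfall=2]  = 4
Pop = 3Predator - Births + 5  [with Predator=6, Births=4]  = 19
Without intervention: Prey = max(Grass, Rainfall)  [with Grass=2, Rainfall=2]  = 2; Predator = 3Grass + 5  [with Grass=2]  = 11; Births = Prey*Rainfall  [with Prey=2, Rainfall=2]  = 4; Pop = 3Predator - Births + 5  [with Predator=11, Births=4]  = 34.
Change = 19 − 34 = -15.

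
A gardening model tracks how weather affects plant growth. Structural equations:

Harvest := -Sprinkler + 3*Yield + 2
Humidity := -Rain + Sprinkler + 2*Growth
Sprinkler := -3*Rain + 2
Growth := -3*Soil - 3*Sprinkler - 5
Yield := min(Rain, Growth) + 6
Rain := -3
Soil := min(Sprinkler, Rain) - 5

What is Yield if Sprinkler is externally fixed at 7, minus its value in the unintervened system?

Under do(Sprinkler=7), the mechanism Sprinkler := -3*Rain + 2 is discarded; Sprinkler is fixed at 7.
Soil = min(Sprinkler, Rain) - 5  [with Sprinkler=7, Rain=-3]  = -8
Growth = -3*Soil - 3*Sprinkler - 5  [with Soil=-8, Sprinkler=7]  = -2
Yield = min(Rain, Growth) + 6  [with Rain=-3, Growth=-2]  = 3
Without intervention: Sprinkler = -3*Rain + 2  [with Rain=-3]  = 11; Soil = min(Sprinkler, Rain) - 5  [with Sprinkler=11, Rain=-3]  = -8; Growth = -3*Soil - 3*Sprinkler - 5  [with Soil=-8, Sprinkler=11]  = -14; Yield = min(Rain, Growth) + 6  [with Rain=-3, Growth=-14]  = -8.
Change = 3 − (-8) = 11.

11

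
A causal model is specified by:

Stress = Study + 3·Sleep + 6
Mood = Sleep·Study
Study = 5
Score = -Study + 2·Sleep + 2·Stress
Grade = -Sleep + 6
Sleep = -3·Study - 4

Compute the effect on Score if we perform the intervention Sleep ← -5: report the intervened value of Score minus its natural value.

Under do(Sleep=-5), the mechanism Sleep = -3·Study - 4 is discarded; Sleep is fixed at -5.
Stress = Study + 3·Sleep + 6  [with Study=5, Sleep=-5]  = -4
Score = -Study + 2·Sleep + 2·Stress  [with Study=5, Sleep=-5, Stress=-4]  = -23
Without intervention: Sleep = -3·Study - 4  [with Study=5]  = -19; Stress = Study + 3·Sleep + 6  [with Study=5, Sleep=-19]  = -46; Score = -Study + 2·Sleep + 2·Stress  [with Study=5, Sleep=-19, Stress=-46]  = -135.
Change = -23 − (-135) = 112.

112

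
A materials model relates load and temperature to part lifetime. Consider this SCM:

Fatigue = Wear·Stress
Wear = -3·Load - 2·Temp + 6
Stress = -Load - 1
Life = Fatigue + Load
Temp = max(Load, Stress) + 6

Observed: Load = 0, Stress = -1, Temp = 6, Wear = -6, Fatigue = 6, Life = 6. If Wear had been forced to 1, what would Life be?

-1

Under do(Wear=1), the mechanism Wear = -3·Load - 2·Temp + 6 is discarded; Wear is fixed at 1.
Stress = -Load - 1  [with Load=0]  = -1
Fatigue = Wear·Stress  [with Wear=1, Stress=-1]  = -1
Life = Fatigue + Load  [with Fatigue=-1, Load=0]  = -1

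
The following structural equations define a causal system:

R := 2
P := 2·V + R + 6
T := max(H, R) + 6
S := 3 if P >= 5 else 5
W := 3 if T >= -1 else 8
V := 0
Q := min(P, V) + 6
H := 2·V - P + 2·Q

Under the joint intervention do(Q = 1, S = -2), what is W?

3

Under do(Q = 1, S = -2), each intervened variable's structural equation is replaced by its fixed value.
P = 2·V + R + 6  [with V=0, R=2]  = 8
H = 2·V - P + 2·Q  [with V=0, P=8, Q=1]  = -6
T = max(H, R) + 6  [with H=-6, R=2]  = 8
W = 3 if T >= -1 else 8  [with T=8]  = 3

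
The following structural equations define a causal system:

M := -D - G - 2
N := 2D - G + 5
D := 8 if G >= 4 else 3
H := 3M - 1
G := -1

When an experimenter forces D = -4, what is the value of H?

8

do(D=-4) replaces the equation D := 8 if G >= 4 else 3 with the constant D = -4.
M = -D - G - 2  [with D=-4, G=-1]  = 3
H = 3M - 1  [with M=3]  = 8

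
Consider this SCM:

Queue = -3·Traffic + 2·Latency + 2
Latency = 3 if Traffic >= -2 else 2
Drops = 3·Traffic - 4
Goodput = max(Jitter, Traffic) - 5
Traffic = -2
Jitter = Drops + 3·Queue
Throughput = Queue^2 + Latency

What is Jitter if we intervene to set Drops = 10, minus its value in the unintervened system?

Intervening sets Drops = 10 and removes its equation (Drops = 3·Traffic - 4).
Latency = 3 if Traffic >= -2 else 2  [with Traffic=-2]  = 3
Queue = -3·Traffic + 2·Latency + 2  [with Traffic=-2, Latency=3]  = 14
Jitter = Drops + 3·Queue  [with Drops=10, Queue=14]  = 52
Without intervention: Latency = 3 if Traffic >= -2 else 2  [with Traffic=-2]  = 3; Queue = -3·Traffic + 2·Latency + 2  [with Traffic=-2, Latency=3]  = 14; Drops = 3·Traffic - 4  [with Traffic=-2]  = -10; Jitter = Drops + 3·Queue  [with Drops=-10, Queue=14]  = 32.
Change = 52 − 32 = 20.

20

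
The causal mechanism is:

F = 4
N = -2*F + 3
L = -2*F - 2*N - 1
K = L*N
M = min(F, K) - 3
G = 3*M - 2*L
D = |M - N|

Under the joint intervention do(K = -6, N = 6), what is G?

The joint intervention fixes K = -6, N = 6, removing each variable's own equation.
L = -2*F - 2*N - 1  [with F=4, N=6]  = -21
M = min(F, K) - 3  [with F=4, K=-6]  = -9
G = 3*M - 2*L  [with M=-9, L=-21]  = 15

15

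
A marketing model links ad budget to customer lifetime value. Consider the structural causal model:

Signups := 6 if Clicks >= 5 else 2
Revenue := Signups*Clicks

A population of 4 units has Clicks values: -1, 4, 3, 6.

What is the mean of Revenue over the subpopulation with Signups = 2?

E[Revenue|Signups=2] averages over only the 3 units with Signups=2 (Clicks = -1, 4, 3): Revenue = -2, 8, 6, mean 4.

4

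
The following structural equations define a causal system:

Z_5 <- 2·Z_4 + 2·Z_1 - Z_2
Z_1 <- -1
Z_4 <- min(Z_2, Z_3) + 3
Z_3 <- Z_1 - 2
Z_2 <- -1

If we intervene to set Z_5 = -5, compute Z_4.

0

The intervention breaks the incoming arrows to Z_5: Z_5 <- 2·Z_4 + 2·Z_1 - Z_2 no longer applies, and Z_5 = -5.
Since Z_4 is not a descendant of the intervened variable, it is unaffected.
Z_3 = Z_1 - 2  [with Z_1=-1]  = -3
Z_4 = min(Z_2, Z_3) + 3  [with Z_2=-1, Z_3=-3]  = 0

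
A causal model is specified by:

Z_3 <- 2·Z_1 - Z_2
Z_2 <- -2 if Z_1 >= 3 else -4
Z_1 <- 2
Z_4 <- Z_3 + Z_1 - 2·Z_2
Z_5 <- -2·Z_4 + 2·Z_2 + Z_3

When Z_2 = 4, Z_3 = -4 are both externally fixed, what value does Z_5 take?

Under do(Z_2 = 4, Z_3 = -4), each intervened variable's structural equation is replaced by its fixed value.
Z_4 = Z_3 + Z_1 - 2·Z_2  [with Z_3=-4, Z_1=2, Z_2=4]  = -10
Z_5 = -2·Z_4 + 2·Z_2 + Z_3  [with Z_4=-10, Z_2=4, Z_3=-4]  = 24

24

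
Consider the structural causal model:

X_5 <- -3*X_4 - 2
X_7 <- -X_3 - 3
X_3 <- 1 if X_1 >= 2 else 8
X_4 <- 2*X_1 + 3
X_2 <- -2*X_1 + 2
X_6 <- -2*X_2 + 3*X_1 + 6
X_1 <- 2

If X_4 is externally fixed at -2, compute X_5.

Intervening sets X_4 = -2 and removes its equation (X_4 <- 2*X_1 + 3).
X_5 = -3*X_4 - 2  [with X_4=-2]  = 4

4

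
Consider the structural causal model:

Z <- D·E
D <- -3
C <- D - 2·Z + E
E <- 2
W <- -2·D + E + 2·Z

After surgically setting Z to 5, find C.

do(Z=5) replaces the equation Z <- D·E with the constant Z = 5.
C = D - 2·Z + E  [with D=-3, Z=5, E=2]  = -11

-11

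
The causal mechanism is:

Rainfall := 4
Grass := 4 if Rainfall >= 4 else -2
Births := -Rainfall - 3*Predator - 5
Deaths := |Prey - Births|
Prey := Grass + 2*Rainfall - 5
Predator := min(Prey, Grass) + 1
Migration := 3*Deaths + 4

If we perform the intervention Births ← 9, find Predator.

5

The intervention breaks the incoming arrows to Births: Births := -Rainfall - 3*Predator - 5 no longer applies, and Births = 9.
Since Predator is not a descendant of the intervened variable, it is unaffected.
Grass = 4 if Rainfall >= 4 else -2  [with Rainfall=4]  = 4
Prey = Grass + 2*Rainfall - 5  [with Grass=4, Rainfall=4]  = 7
Predator = min(Prey, Grass) + 1  [with Prey=7, Grass=4]  = 5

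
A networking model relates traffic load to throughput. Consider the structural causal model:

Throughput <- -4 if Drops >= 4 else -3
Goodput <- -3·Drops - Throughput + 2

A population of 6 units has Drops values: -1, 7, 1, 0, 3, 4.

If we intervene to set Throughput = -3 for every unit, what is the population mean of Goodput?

-2

do(Throughput=-3) breaks Throughput's dependence on Drops. With Throughput=-3 fixed, Goodput across the units is 8, -16, 2, 5, -4, -7, mean -2.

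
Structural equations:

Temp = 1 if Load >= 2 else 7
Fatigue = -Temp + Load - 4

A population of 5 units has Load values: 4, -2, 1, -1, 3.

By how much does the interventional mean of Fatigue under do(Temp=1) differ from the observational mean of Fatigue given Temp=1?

Every unit gets Temp=1 under the intervention. Fatigue values become -1, -7, -4, -6, -2; E[Fatigue|do(Temp=1)] = -4.
Observing Temp=1 restricts to units where Temp's equation naturally yields 1: Load ∈ {4, 3}. In that subpopulation Fatigue = -1, -2, mean -1.5.
Difference = -4 − (-1.5) = -2.5.

-2.5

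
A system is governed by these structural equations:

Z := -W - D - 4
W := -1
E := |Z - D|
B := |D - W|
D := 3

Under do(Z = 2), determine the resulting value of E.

1

do(Z=2) replaces the equation Z := -W - D - 4 with the constant Z = 2.
E = |Z - D|  [with Z=2, D=3]  = 1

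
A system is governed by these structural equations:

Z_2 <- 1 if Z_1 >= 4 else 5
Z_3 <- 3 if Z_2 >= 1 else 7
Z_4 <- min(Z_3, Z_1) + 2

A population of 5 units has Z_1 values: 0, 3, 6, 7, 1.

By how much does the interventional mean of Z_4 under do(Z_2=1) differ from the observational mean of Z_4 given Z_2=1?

do(Z_2=1) breaks Z_2's dependence on Z_1. With Z_2=1 fixed, Z_4 across the units is 2, 5, 5, 5, 3, mean 4.
Conditioning on Z_2=1 selects the 2 unit(s) with Z_1 ∈ {6, 7}. Their Z_4 values: 5, 5. Mean = 5.
Difference = 4 − 5 = -1.

-1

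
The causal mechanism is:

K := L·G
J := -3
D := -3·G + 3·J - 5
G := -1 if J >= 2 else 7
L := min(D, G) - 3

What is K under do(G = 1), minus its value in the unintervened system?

246

do(G=1) replaces the equation G := -1 if J >= 2 else 7 with the constant G = 1.
D = -3·G + 3·J - 5  [with G=1, J=-3]  = -17
L = min(D, G) - 3  [with D=-17, G=1]  = -20
K = L·G  [with L=-20, G=1]  = -20
Without intervention: G = -1 if J >= 2 else 7  [with J=-3]  = 7; D = -3·G + 3·J - 5  [with G=7, J=-3]  = -35; L = min(D, G) - 3  [with D=-35, G=7]  = -38; K = L·G  [with L=-38, G=7]  = -266.
Change = -20 − (-266) = 246.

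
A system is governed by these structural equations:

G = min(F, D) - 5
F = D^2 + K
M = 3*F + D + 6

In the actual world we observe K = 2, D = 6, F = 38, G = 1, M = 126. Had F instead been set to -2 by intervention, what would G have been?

-7

The intervention breaks the incoming arrows to F: F = D^2 + K no longer applies, and F = -2.
G = min(F, D) - 5  [with F=-2, D=6]  = -7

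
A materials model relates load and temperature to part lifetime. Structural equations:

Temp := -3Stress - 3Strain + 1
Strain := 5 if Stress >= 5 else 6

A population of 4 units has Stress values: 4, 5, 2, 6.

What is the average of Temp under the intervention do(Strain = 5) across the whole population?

-26.75

The intervention sets Strain=5 in all 4 units regardless of Stress. Recomputing Temp per unit gives -26, -29, -20, -32; average -26.75.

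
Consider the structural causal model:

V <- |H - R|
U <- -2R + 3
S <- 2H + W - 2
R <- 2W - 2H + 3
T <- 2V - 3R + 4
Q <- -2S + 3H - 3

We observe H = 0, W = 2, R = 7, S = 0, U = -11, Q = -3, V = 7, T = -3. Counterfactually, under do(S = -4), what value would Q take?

Under do(S=-4), the mechanism S <- 2H + W - 2 is discarded; S is fixed at -4.
Q = -2S + 3H - 3  [with S=-4, H=0]  = 5

5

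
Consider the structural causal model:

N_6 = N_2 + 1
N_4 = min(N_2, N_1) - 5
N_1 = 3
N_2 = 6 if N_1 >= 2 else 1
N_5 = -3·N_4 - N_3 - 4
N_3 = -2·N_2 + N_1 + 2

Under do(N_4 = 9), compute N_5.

Intervening sets N_4 = 9 and removes its equation (N_4 = min(N_2, N_1) - 5).
N_2 = 6 if N_1 >= 2 else 1  [with N_1=3]  = 6
N_3 = -2·N_2 + N_1 + 2  [with N_2=6, N_1=3]  = -7
N_5 = -3·N_4 - N_3 - 4  [with N_4=9, N_3=-7]  = -24

-24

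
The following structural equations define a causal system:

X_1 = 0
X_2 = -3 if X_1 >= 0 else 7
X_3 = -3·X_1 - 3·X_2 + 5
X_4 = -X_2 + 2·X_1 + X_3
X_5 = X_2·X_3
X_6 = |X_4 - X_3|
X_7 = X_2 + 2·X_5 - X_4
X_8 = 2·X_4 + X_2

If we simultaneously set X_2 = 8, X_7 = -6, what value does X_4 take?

-27

Under do(X_2 = 8, X_7 = -6), each intervened variable's structural equation is replaced by its fixed value.
X_3 = -3·X_1 - 3·X_2 + 5  [with X_1=0, X_2=8]  = -19
X_4 = -X_2 + 2·X_1 + X_3  [with X_2=8, X_1=0, X_3=-19]  = -27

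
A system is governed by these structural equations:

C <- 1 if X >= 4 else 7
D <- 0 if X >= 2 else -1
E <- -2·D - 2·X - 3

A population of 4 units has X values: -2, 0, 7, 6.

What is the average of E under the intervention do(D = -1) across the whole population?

-6.5

The intervention sets D=-1 in all 4 units regardless of X. Recomputing E per unit gives 3, -1, -15, -13; average -6.5.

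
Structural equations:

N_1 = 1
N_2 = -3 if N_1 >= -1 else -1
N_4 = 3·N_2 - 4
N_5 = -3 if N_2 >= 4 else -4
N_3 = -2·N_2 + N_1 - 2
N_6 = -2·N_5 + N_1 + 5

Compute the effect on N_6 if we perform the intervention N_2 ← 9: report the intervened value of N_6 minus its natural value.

Under do(N_2=9), the mechanism N_2 = -3 if N_1 >= -1 else -1 is discarded; N_2 is fixed at 9.
N_5 = -3 if N_2 >= 4 else -4  [with N_2=9]  = -3
N_6 = -2·N_5 + N_1 + 5  [with N_5=-3, N_1=1]  = 12
Without intervention: N_2 = -3 if N_1 >= -1 else -1  [with N_1=1]  = -3; N_5 = -3 if N_2 >= 4 else -4  [with N_2=-3]  = -4; N_6 = -2·N_5 + N_1 + 5  [with N_5=-4, N_1=1]  = 14.
Change = 12 − 14 = -2.

-2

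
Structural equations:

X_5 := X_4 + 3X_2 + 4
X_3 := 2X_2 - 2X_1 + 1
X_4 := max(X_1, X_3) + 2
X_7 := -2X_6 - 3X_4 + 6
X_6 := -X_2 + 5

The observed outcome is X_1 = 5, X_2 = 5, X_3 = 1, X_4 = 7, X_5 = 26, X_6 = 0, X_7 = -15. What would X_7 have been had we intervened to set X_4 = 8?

-18

The intervention breaks the incoming arrows to X_4: X_4 := max(X_1, X_3) + 2 no longer applies, and X_4 = 8.
X_6 = -X_2 + 5  [with X_2=5]  = 0
X_7 = -2X_6 - 3X_4 + 6  [with X_6=0, X_4=8]  = -18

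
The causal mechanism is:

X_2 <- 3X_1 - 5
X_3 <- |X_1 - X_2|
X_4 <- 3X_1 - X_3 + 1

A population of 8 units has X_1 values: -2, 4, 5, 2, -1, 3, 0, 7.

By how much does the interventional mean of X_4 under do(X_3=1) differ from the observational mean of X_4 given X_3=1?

-0.75

The intervention sets X_3=1 in all 8 units regardless of X_1. Recomputing X_4 per unit gives -6, 12, 15, 6, -3, 9, 0, 21; average 6.75.
Observing X_3=1 restricts to units where X_3's equation naturally yields 1: X_1 ∈ {2, 3}. In that subpopulation X_4 = 6, 9, mean 7.5.
Difference = 6.75 − 7.5 = -0.75.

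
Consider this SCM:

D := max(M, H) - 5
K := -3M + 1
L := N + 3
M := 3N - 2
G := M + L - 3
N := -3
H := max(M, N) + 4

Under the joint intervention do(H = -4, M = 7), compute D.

Setting H = -4, M = 7 by intervention discards those variables' equations.
D = max(M, H) - 5  [with M=7, H=-4]  = 2

2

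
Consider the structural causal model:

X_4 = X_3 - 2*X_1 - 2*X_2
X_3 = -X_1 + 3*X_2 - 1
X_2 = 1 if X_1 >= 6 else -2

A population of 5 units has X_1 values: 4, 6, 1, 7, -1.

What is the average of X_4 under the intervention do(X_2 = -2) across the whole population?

-13.2

Every unit gets X_2=-2 under the intervention. X_4 values become -15, -21, -6, -24, 0; E[X_4|do(X_2=-2)] = -13.2.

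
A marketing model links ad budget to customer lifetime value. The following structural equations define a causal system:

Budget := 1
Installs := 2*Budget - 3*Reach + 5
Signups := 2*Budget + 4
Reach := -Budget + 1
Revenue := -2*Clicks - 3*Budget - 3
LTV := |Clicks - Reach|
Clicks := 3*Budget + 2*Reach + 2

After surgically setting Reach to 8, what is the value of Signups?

6

do(Reach=8) replaces the equation Reach := -Budget + 1 with the constant Reach = 8.
Since Signups is not a descendant of the intervened variable, it is unaffected.
Signups = 2*Budget + 4  [with Budget=1]  = 6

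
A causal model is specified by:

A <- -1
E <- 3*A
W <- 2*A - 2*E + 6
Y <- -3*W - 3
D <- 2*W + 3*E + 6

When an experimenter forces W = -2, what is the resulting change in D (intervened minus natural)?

-24

do(W=-2) replaces the equation W <- 2*A - 2*E + 6 with the constant W = -2.
E = 3*A  [with A=-1]  = -3
D = 2*W + 3*E + 6  [with W=-2, E=-3]  = -7
Without intervention: E = 3*A  [with A=-1]  = -3; W = 2*A - 2*E + 6  [with A=-1, E=-3]  = 10; D = 2*W + 3*E + 6  [with W=10, E=-3]  = 17.
Change = -7 − 17 = -24.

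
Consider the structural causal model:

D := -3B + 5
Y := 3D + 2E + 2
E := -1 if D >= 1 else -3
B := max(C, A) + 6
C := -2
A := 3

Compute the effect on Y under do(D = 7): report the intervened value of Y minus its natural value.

91

Under do(D=7), the mechanism D := -3B + 5 is discarded; D is fixed at 7.
E = -1 if D >= 1 else -3  [with D=7]  = -1
Y = 3D + 2E + 2  [with D=7, E=-1]  = 21
Without intervention: B = max(C, A) + 6  [with C=-2, A=3]  = 9; D = -3B + 5  [with B=9]  = -22; E = -1 if D >= 1 else -3  [with D=-22]  = -3; Y = 3D + 2E + 2  [with D=-22, E=-3]  = -70.
Change = 21 − (-70) = 91.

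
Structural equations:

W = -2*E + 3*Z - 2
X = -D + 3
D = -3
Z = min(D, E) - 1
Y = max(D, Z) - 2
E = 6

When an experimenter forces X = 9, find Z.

-4

Under do(X=9), the mechanism X = -D + 3 is discarded; X is fixed at 9.
Since Z is not a descendant of the intervened variable, it is unaffected.
Z = min(D, E) - 1  [with D=-3, E=6]  = -4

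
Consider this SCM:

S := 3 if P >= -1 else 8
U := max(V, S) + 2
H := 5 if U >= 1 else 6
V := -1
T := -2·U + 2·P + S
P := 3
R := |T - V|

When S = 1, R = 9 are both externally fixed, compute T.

1

The joint intervention fixes S = 1, R = 9, removing each variable's own equation.
U = max(V, S) + 2  [with V=-1, S=1]  = 3
T = -2·U + 2·P + S  [with U=3, P=3, S=1]  = 1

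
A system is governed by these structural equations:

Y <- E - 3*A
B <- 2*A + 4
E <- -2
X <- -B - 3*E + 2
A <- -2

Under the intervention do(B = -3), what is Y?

Under do(B=-3), the mechanism B <- 2*A + 4 is discarded; B is fixed at -3.
Since Y is not a descendant of the intervened variable, it is unaffected.
Y = E - 3*A  [with E=-2, A=-2]  = 4

4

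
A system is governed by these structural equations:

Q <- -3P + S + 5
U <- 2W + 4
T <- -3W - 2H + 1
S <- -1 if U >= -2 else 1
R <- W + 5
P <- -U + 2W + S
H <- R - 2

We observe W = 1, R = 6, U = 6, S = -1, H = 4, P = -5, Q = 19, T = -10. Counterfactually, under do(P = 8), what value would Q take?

Intervening sets P = 8 and removes its equation (P <- -U + 2W + S).
U = 2W + 4  [with W=1]  = 6
S = -1 if U >= -2 else 1  [with U=6]  = -1
Q = -3P + S + 5  [with P=8, S=-1]  = -20

-20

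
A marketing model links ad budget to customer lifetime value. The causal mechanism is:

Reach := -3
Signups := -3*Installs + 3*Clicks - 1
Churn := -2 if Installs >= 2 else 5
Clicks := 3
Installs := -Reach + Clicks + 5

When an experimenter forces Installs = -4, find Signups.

20

The intervention breaks the incoming arrows to Installs: Installs := -Reach + Clicks + 5 no longer applies, and Installs = -4.
Signups = -3*Installs + 3*Clicks - 1  [with Installs=-4, Clicks=3]  = 20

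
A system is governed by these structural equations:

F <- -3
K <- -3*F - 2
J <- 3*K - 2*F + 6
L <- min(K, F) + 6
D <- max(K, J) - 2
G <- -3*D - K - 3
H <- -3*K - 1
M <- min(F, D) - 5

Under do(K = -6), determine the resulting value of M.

do(K=-6) replaces the equation K <- -3*F - 2 with the constant K = -6.
J = 3*K - 2*F + 6  [with K=-6, F=-3]  = -6
D = max(K, J) - 2  [with K=-6, J=-6]  = -8
M = min(F, D) - 5  [with F=-3, D=-8]  = -13

-13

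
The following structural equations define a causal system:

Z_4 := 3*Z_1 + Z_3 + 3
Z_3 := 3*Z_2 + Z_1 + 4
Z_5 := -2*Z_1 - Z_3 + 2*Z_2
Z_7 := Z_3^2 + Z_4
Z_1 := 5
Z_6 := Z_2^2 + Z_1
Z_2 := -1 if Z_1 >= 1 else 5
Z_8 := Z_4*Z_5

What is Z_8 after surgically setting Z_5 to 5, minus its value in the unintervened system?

do(Z_5=5) replaces the equation Z_5 := -2*Z_1 - Z_3 + 2*Z_2 with the constant Z_5 = 5.
Z_2 = -1 if Z_1 >= 1 else 5  [with Z_1=5]  = -1
Z_3 = 3*Z_2 + Z_1 + 4  [with Z_2=-1, Z_1=5]  = 6
Z_4 = 3*Z_1 + Z_3 + 3  [with Z_1=5, Z_3=6]  = 24
Z_8 = Z_4*Z_5  [with Z_4=24, Z_5=5]  = 120
Without intervention: Z_2 = -1 if Z_1 >= 1 else 5  [with Z_1=5]  = -1; Z_3 = 3*Z_2 + Z_1 + 4  [with Z_2=-1, Z_1=5]  = 6; Z_4 = 3*Z_1 + Z_3 + 3  [with Z_1=5, Z_3=6]  = 24; Z_5 = -2*Z_1 - Z_3 + 2*Z_2  [with Z_1=5, Z_3=6, Z_2=-1]  = -18; Z_8 = Z_4*Z_5  [with Z_4=24, Z_5=-18]  = -432.
Change = 120 − (-432) = 552.

552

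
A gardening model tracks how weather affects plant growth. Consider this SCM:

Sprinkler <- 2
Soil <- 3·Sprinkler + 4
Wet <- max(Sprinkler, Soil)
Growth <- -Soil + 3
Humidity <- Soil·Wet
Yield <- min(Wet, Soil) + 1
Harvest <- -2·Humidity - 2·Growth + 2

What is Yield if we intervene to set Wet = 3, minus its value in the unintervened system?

-7

The intervention breaks the incoming arrows to Wet: Wet <- max(Sprinkler, Soil) no longer applies, and Wet = 3.
Soil = 3·Sprinkler + 4  [with Sprinkler=2]  = 10
Yield = min(Wet, Soil) + 1  [with Wet=3, Soil=10]  = 4
Without intervention: Soil = 3·Sprinkler + 4  [with Sprinkler=2]  = 10; Wet = max(Sprinkler, Soil)  [with Sprinkler=2, Soil=10]  = 10; Yield = min(Wet, Soil) + 1  [with Wet=10, Soil=10]  = 11.
Change = 4 − 11 = -7.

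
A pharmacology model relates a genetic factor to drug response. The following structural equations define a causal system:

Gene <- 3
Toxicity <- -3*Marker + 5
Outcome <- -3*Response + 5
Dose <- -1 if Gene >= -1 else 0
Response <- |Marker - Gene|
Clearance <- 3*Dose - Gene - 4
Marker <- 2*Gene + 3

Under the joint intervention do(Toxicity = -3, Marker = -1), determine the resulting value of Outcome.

The joint intervention fixes Toxicity = -3, Marker = -1, removing each variable's own equation.
Response = |Marker - Gene|  [with Marker=-1, Gene=3]  = 4
Outcome = -3*Response + 5  [with Response=4]  = -7

-7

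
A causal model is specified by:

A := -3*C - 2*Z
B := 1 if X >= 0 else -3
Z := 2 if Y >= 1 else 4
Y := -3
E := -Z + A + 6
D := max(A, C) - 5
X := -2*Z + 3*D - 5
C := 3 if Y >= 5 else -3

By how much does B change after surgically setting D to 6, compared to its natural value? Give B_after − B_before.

Intervening sets D = 6 and removes its equation (D := max(A, C) - 5).
Z = 2 if Y >= 1 else 4  [with Y=-3]  = 4
X = -2*Z + 3*D - 5  [with Z=4, D=6]  = 5
B = 1 if X >= 0 else -3  [with X=5]  = 1
Without intervention: C = 3 if Y >= 5 else -3  [with Y=-3]  = -3; Z = 2 if Y >= 1 else 4  [with Y=-3]  = 4; A = -3*C - 2*Z  [with C=-3, Z=4]  = 1; D = max(A, C) - 5  [with A=1, C=-3]  = -4; X = -2*Z + 3*D - 5  [with Z=4, D=-4]  = -25; B = 1 if X >= 0 else -3  [with X=-25]  = -3.
Change = 1 − (-3) = 4.

4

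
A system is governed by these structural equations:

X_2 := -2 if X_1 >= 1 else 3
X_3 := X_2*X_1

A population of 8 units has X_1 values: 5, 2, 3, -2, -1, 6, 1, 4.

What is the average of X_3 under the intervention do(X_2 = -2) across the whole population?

do(X_2=-2) breaks X_2's dependence on X_1. With X_2=-2 fixed, X_3 across the units is -10, -4, -6, 4, 2, -12, -2, -8, mean -4.5.

-4.5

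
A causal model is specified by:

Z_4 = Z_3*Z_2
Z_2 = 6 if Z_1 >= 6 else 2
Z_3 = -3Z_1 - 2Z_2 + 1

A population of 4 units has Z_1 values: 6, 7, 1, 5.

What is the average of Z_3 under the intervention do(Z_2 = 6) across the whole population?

-25.25

Under do(Z_2=6), Z_2's equation is replaced by Z_2=6 for every unit. Per-unit Z_3: -29, -32, -14, -26. Mean = -25.25.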